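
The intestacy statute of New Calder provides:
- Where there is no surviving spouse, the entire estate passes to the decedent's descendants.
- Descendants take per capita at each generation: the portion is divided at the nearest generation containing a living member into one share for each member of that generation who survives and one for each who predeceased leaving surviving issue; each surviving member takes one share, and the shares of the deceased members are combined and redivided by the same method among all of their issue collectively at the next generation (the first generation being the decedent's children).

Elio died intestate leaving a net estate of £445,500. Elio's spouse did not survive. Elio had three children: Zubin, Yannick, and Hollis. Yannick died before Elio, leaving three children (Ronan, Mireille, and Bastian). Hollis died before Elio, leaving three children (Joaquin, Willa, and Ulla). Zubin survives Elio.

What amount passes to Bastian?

Bastian receives £49,500.

The entire £445,500 passes to the descendants.
That amount (£445,500) is divided at the children's generation into 3 shares of £148,500. Zubin takes £148,500. The 2 shares of the deceased (Yannick and Hollis) are combined into a pool of £297,000.
That pool (£297,000) is divided at the grandchildren's generation equally among Ronan, Mireille, Bastian, Joaquin, Willa, and Ulla: £49,500 each.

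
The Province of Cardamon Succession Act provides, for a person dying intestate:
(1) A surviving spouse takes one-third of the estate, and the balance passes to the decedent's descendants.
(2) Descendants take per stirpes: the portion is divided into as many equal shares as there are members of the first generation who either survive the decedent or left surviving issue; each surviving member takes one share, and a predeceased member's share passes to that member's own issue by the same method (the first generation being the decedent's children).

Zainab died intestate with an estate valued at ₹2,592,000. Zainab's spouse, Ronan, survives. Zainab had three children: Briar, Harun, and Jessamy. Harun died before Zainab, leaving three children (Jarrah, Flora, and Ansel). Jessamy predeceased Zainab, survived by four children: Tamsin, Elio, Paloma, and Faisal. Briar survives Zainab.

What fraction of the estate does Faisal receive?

Ronan takes one-third of ₹2,592,000 = ₹864,000. The remaining ₹1,728,000 passes to the descendants.
The descendants' portion (₹1,728,000) is divided into 3 shares of ₹576,000: Briar takes ₹576,000; Harun's ₹576,000 share passes to Harun's issue; Jessamy's ₹576,000 share passes to Jessamy's issue.
Harun's share (₹576,000) is divided into 3 shares of ₹192,000: Jarrah, Flora, and Ansel each take ₹192,000.
Jessamy's share (₹576,000) is divided into 4 shares of ₹144,000: Tamsin, Elio, Paloma, and Faisal each take ₹144,000.

Faisal receives 1/18 of the estate.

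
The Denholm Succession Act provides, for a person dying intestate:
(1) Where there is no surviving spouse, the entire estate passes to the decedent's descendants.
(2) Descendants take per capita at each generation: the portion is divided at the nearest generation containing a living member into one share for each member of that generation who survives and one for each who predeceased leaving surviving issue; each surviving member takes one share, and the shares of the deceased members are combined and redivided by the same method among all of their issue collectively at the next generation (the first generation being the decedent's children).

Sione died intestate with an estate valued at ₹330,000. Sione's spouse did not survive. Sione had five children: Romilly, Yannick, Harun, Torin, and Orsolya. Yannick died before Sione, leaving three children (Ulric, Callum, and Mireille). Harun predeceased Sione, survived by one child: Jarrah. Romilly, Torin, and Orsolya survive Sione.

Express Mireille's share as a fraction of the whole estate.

The entire ₹330,000 passes to the descendants.
That amount (₹330,000) is divided at the children's generation into 5 shares of ₹66,000. Romilly, Torin, and Orsolya each take ₹66,000. The 2 shares of the deceased (Yannick and Harun) are combined into a pool of ₹132,000.
That pool (₹132,000) is divided at the grandchildren's generation equally among Ulric, Callum, Mireille, and Jarrah: ₹33,000 each.

Mireille receives 1/10 of the estate.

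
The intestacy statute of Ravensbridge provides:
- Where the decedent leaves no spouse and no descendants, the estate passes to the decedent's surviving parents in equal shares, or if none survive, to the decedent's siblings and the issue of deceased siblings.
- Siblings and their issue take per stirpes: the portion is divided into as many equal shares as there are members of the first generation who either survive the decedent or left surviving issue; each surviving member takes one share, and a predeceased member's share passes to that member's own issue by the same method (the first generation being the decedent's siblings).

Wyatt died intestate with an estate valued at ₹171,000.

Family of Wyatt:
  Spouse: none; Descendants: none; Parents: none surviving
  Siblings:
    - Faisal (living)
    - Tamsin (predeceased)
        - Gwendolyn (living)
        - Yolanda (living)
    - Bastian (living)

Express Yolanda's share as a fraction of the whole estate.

The entire ₹171,000 passes to the siblings and their issue.
That amount (₹171,000) is divided into 3 shares of ₹57,000: Faisal and Bastian each take ₹57,000; Tamsin's ₹57,000 share passes to Tamsin's issue.
Tamsin's share (₹57,000) is divided into 2 shares of ₹28,500: Gwendolyn and Yolanda each take ₹28,500.

Yolanda receives 1/6 of the estate.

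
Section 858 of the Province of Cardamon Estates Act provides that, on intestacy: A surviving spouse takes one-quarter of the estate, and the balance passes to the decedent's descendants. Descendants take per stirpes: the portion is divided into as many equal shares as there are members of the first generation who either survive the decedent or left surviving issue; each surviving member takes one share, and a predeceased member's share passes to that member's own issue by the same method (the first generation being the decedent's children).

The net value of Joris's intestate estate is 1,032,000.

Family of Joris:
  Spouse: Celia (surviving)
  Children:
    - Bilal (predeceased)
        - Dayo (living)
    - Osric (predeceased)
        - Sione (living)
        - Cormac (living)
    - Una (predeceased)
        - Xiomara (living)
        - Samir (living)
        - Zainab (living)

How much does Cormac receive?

Cormac receives 129,000.

Celia takes one-quarter of 1,032,000 = 258,000. The remaining 774,000 passes to the descendants.
The descendants' portion (774,000) is divided into 3 shares of 258,000: Bilal's 258,000 share passes to Bilal's issue; Osric's 258,000 share passes to Osric's issue; Una's 258,000 share passes to Una's issue.
Bilal's share (258,000) passes entirely to Dayo.
Osric's share (258,000) is divided into 2 shares of 129,000: Sione and Cormac each take 129,000.
Una's share (258,000) is divided into 3 shares of 86,000: Xiomara, Samir, and Zainab each take 86,000.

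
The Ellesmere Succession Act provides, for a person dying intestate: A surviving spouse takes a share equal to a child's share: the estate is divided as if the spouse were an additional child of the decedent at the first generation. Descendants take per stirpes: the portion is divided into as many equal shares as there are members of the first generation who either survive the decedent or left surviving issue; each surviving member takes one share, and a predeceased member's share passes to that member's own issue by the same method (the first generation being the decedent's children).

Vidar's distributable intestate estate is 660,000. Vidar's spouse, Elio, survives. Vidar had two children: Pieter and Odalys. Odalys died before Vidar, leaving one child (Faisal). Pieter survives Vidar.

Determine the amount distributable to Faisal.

The spouse counts as an additional share at the children's level, so there are 3 primary shares of 220,000. Elio takes one such share (220,000).
The children's combined portion (440,000) is divided into 2 shares of 220,000: Pieter takes 220,000; Odalys's 220,000 share passes to Odalys's issue.
Odalys's share (220,000) passes entirely to Faisal.

Faisal receives 220,000.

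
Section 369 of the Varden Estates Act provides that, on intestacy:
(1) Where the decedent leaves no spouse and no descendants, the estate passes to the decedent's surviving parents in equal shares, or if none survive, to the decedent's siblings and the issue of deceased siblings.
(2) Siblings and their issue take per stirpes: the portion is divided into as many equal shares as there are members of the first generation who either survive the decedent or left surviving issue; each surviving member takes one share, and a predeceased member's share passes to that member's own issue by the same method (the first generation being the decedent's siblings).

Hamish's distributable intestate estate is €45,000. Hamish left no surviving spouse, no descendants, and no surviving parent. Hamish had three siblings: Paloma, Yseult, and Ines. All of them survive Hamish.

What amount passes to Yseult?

Yseult receives €15,000.

The entire €45,000 passes to the siblings and their issue.
That amount (€45,000) is divided into 3 shares of €15,000: Paloma, Yseult, and Ines each take €15,000.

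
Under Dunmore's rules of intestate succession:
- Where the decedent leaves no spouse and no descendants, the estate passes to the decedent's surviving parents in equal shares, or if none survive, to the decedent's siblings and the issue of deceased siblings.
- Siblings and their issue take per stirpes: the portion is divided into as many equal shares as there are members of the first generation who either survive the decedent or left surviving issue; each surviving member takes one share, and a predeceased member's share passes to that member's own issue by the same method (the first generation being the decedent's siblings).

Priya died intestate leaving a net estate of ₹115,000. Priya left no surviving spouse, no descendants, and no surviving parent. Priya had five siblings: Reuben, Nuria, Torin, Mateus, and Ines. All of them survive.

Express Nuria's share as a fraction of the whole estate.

Nuria receives 1/5 of the estate.

The entire ₹115,000 passes to the siblings and their issue.
That amount (₹115,000) is divided into 5 shares of ₹23,000: Reuben, Nuria, Torin, Mateus, and Ines each take ₹23,000.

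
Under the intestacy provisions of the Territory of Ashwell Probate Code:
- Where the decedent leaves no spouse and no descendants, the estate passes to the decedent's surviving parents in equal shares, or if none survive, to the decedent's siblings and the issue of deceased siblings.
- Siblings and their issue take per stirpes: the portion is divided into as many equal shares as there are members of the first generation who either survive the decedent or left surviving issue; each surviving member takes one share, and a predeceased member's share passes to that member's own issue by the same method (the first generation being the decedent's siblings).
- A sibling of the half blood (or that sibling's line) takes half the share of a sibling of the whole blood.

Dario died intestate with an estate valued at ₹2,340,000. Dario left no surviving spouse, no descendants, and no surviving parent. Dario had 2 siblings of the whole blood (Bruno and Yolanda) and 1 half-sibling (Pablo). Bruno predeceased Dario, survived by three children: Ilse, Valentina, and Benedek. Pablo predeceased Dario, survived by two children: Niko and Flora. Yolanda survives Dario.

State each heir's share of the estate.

The entire ₹2,340,000 passes to the siblings and their issue.
Counting each half-blood sibling's line as half a unit, there are 5/2 units in ₹2,340,000, so one unit is ₹936,000. Whole-blood lines (Bruno and Yolanda) take ₹936,000 each; half-blood lines (Pablo) take ₹468,000 each.
Bruno's share (₹936,000) is divided into 3 shares of ₹312,000: Ilse, Valentina, and Benedek each take ₹312,000.
Pablo's share (₹468,000) is divided into 2 shares of ₹234,000: Niko and Flora each take ₹234,000.

Ilse: ₹312,000; Valentina: ₹312,000; Benedek: ₹312,000; Niko: ₹234,000; Flora: ₹234,000; Yolanda: ₹936,000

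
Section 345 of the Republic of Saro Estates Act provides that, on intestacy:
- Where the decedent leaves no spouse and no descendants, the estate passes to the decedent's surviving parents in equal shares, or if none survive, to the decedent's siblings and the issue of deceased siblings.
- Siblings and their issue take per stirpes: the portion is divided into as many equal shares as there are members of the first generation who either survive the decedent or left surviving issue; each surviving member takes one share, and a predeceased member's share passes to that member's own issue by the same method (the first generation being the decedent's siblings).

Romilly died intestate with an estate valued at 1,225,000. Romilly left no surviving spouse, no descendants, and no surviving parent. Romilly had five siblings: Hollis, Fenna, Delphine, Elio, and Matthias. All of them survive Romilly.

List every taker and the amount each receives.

The entire 1,225,000 passes to the siblings and their issue.
That amount (1,225,000) is divided into 5 shares of 245,000: Hollis, Fenna, Delphine, Elio, and Matthias each take 245,000.

Hollis: 245,000; Fenna: 245,000; Delphine: 245,000; Elio: 245,000; Matthias: 245,000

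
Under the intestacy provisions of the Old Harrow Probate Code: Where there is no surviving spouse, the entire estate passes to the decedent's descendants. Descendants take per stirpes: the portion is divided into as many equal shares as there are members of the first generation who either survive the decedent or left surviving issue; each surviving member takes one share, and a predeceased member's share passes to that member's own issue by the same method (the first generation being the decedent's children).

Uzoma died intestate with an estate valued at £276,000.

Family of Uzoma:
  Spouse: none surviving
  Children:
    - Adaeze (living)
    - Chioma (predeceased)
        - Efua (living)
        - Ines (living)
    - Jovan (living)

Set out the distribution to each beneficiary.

Adaeze: £92,000; Efua: £46,000; Ines: £46,000; Jovan: £92,000

The entire £276,000 passes to the descendants.
That amount (£276,000) is divided into 3 shares of £92,000: Adaeze and Jovan each take £92,000; Chioma's £92,000 share passes to Chioma's issue.
Chioma's share (£92,000) is divided into 2 shares of £46,000: Efua and Ines each take £46,000.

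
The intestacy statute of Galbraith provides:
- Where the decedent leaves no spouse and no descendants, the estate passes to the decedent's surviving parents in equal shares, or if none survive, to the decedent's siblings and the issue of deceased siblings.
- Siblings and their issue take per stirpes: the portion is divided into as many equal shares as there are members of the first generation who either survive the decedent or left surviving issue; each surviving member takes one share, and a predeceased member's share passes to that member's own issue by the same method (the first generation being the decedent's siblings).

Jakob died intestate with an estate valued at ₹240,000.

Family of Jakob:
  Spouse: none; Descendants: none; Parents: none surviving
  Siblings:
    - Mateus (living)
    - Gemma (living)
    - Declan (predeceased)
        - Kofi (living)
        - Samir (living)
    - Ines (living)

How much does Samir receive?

The entire ₹240,000 passes to the siblings and their issue.
That amount (₹240,000) is divided into 4 shares of ₹60,000: Mateus, Gemma, and Ines each take ₹60,000; Declan's ₹60,000 share passes to Declan's issue.
Declan's share (₹60,000) is divided into 2 shares of ₹30,000: Kofi and Samir each take ₹30,000.

Samir receives ₹30,000.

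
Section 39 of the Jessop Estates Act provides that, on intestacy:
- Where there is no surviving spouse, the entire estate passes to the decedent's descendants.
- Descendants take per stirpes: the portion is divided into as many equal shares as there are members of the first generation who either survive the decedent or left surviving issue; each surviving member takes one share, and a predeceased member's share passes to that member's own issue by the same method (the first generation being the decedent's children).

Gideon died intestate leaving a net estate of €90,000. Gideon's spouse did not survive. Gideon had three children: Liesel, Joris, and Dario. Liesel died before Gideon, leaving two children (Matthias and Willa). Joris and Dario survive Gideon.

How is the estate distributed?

The entire €90,000 passes to the descendants.
That amount (€90,000) is divided into 3 shares of €30,000: Joris and Dario each take €30,000; Liesel's €30,000 share passes to Liesel's issue.
Liesel's share (€30,000) is divided into 2 shares of €15,000: Matthias and Willa each take €15,000.

Matthias: €15,000; Willa: €15,000; Joris: €30,000; Dario: €30,000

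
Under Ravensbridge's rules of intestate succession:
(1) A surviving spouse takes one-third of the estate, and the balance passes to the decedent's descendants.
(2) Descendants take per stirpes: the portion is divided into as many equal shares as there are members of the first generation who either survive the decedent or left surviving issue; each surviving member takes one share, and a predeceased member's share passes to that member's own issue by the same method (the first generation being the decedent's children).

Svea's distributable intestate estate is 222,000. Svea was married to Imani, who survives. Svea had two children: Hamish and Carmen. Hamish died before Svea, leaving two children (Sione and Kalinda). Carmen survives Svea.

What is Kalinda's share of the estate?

Imani takes one-third of 222,000 = 74,000. The remaining 148,000 passes to the descendants.
The descendants' portion (148,000) is divided into 2 shares of 74,000: Carmen takes 74,000; Hamish's 74,000 share passes to Hamish's issue.
Hamish's share (74,000) is divided into 2 shares of 37,000: Sione and Kalinda each take 37,000.

Kalinda receives 37,000.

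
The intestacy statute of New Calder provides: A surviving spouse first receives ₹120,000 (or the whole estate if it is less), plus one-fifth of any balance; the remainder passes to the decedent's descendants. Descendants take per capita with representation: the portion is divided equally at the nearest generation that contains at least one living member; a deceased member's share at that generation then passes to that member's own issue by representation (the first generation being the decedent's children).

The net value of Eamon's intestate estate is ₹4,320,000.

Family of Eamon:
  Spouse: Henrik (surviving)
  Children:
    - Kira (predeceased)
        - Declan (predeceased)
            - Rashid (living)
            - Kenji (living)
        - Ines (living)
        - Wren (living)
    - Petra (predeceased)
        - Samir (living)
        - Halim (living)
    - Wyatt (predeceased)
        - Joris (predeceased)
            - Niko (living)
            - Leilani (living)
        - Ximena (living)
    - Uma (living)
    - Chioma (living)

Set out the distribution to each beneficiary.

Henrik first takes ₹120,000, leaving a balance of ₹4,200,000. Henrik then takes one-fifth of the balance (₹840,000), for a total of ₹960,000. The remaining ₹3,360,000 passes to the descendants.
The descendants' portion (₹3,360,000) is divided into 5 shares of ₹672,000: Uma and Chioma each take ₹672,000; Kira's ₹672,000 share passes to Kira's issue; Petra's ₹672,000 share passes to Petra's issue; Wyatt's ₹672,000 share passes to Wyatt's issue.
Kira's share (₹672,000) is divided into 3 shares of ₹224,000: Ines and Wren each take ₹224,000; Declan's ₹224,000 share passes to Declan's issue.
Declan's share (₹224,000) is divided into 2 shares of ₹112,000: Rashid and Kenji each take ₹112,000.
Petra's share (₹672,000) is divided into 2 shares of ₹336,000: Samir and Halim each take ₹336,000.
Wyatt's share (₹672,000) is divided into 2 shares of ₹336,000: Ximena takes ₹336,000; Joris's ₹336,000 share passes to Joris's issue.
Joris's share (₹336,000) is divided into 2 shares of ₹168,000: Niko and Leilani each take ₹168,000.

Henrik: ₹960,000; Rashid: ₹112,000; Kenji: ₹112,000; Ines: ₹224,000; Wren: ₹224,000; Samir: ₹336,000; Halim: ₹336,000; Niko: ₹168,000; Leilani: ₹168,000; Ximena: ₹336,000; Uma: ₹672,000; Chioma: ₹672,000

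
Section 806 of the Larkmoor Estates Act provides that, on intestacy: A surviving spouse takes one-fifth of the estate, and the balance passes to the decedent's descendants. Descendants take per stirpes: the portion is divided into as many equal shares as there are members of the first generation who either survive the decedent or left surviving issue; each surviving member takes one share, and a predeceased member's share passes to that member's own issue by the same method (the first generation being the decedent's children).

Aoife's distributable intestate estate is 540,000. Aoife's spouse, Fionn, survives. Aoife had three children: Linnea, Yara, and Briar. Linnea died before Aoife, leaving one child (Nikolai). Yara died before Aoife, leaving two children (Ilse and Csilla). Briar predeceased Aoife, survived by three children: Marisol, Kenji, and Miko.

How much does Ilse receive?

Fionn takes one-fifth of 540,000 = 108,000. The remaining 432,000 passes to the descendants.
The descendants' portion (432,000) is divided into 3 shares of 144,000: Linnea's 144,000 share passes to Linnea's issue; Yara's 144,000 share passes to Yara's issue; Briar's 144,000 share passes to Briar's issue.
Linnea's share (144,000) passes entirely to Nikolai.
Yara's share (144,000) is divided into 2 shares of 72,000: Ilse and Csilla each take 72,000.
Briar's share (144,000) is divided into 3 shares of 48,000: Marisol, Kenji, and Miko each take 48,000.

Ilse receives 72,000.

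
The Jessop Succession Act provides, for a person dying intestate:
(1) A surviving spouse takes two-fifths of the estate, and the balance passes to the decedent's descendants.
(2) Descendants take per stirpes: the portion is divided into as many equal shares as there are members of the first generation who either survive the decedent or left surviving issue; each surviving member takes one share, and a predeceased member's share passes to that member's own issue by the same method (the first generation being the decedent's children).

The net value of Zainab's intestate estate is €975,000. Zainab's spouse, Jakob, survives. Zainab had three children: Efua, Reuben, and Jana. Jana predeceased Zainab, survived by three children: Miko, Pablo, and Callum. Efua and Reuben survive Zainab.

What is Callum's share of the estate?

Callum receives €65,000.

Jakob takes two-fifths of €975,000 = €390,000. The remaining €585,000 passes to the descendants.
The descendants' portion (€585,000) is divided into 3 shares of €195,000: Efua and Reuben each take €195,000; Jana's €195,000 share passes to Jana's issue.
Jana's share (€195,000) is divided into 3 shares of €65,000: Miko, Pablo, and Callum each take €65,000.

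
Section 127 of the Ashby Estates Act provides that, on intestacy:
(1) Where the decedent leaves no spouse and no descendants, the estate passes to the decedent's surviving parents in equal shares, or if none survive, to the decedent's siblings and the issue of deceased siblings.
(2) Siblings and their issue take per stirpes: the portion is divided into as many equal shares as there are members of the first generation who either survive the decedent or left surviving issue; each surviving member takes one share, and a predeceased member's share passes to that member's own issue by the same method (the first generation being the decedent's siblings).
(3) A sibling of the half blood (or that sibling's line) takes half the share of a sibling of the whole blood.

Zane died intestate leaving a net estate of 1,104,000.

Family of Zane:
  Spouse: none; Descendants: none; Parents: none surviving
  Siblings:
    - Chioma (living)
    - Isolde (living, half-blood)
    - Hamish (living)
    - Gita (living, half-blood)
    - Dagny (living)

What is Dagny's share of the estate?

Dagny receives 276,000.

The entire 1,104,000 passes to the siblings and their issue.
Counting each half-blood sibling's line as half a unit, there are 4 units in 1,104,000, so one unit is 276,000. Whole-blood lines (Chioma, Hamish, and Dagny) take 276,000 each; half-blood lines (Isolde and Gita) take 138,000 each.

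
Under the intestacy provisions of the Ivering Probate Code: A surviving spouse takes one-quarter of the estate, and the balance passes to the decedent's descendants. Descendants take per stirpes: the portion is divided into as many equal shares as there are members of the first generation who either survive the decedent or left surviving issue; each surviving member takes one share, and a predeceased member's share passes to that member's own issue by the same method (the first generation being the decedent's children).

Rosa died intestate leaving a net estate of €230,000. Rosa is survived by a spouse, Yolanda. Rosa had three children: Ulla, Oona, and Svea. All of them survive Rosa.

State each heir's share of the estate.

Yolanda: €57,500; Ulla: €57,500; Oona: €57,500; Svea: €57,500

Yolanda takes one-quarter of €230,000 = €57,500. The remaining €172,500 passes to the descendants.
The descendants' portion (€172,500) is divided into 3 shares of €57,500: Ulla, Oona, and Svea each take €57,500.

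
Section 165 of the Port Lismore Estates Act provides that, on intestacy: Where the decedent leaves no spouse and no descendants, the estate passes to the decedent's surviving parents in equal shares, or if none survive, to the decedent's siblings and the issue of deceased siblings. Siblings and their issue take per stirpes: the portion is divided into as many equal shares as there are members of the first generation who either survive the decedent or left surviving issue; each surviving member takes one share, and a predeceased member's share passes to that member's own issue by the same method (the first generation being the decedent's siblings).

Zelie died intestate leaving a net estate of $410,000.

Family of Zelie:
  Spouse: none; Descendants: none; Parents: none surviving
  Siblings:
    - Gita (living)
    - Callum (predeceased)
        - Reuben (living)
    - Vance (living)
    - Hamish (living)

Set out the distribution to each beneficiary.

The entire $410,000 passes to the siblings and their issue.
That amount ($410,000) is divided into 4 shares of $102,500: Gita, Vance, and Hamish each take $102,500; Callum's $102,500 share passes to Callum's issue.
Callum's share ($102,500) passes entirely to Reuben.

Gita: $102,500; Reuben: $102,500; Vance: $102,500; Hamish: $102,500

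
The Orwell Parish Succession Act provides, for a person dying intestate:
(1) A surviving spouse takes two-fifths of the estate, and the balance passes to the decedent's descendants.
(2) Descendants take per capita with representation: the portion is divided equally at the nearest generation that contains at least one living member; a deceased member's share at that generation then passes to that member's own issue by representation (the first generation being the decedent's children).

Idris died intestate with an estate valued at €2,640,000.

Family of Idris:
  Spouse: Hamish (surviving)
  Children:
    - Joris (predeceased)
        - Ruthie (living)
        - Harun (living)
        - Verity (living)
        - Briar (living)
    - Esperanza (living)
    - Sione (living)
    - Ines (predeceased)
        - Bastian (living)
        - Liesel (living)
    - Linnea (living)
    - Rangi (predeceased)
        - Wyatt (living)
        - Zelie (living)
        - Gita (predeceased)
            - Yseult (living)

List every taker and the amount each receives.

Hamish: €1,056,000; Ruthie: €66,000; Harun: €66,000; Verity: €66,000; Briar: €66,000; Esperanza: €264,000; Sione: €264,000; Bastian: €132,000; Liesel: €132,000; Linnea: €264,000; Wyatt: €88,000; Zelie: €88,000; Yseult: €88,000

Hamish takes two-fifths of €2,640,000 = €1,056,000. The remaining €1,584,000 passes to the descendants.
The descendants' portion (€1,584,000) is divided into 6 shares of €264,000: Esperanza, Sione, and Linnea each take €264,000; Joris's €264,000 share passes to Joris's issue; Ines's €264,000 share passes to Ines's issue; Rangi's €264,000 share passes to Rangi's issue.
Joris's share (€264,000) is divided into 4 shares of €66,000: Ruthie, Harun, Verity, and Briar each take €66,000.
Ines's share (€264,000) is divided into 2 shares of €132,000: Bastian and Liesel each take €132,000.
Rangi's share (€264,000) is divided into 3 shares of €88,000: Wyatt and Zelie each take €88,000; Gita's €88,000 share passes to Gita's issue.
Gita's share (€88,000) passes entirely to Yseult.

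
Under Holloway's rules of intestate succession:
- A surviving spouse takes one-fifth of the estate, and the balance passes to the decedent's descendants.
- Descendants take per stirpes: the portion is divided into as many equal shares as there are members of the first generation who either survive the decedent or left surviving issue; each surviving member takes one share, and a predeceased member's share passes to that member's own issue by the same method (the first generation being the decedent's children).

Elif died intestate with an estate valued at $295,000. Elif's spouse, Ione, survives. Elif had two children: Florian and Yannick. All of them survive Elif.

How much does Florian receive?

Ione takes one-fifth of $295,000 = $59,000. The remaining $236,000 passes to the descendants.
The descendants' portion ($236,000) is divided into 2 shares of $118,000: Florian and Yannick each take $118,000.

Florian receives $118,000.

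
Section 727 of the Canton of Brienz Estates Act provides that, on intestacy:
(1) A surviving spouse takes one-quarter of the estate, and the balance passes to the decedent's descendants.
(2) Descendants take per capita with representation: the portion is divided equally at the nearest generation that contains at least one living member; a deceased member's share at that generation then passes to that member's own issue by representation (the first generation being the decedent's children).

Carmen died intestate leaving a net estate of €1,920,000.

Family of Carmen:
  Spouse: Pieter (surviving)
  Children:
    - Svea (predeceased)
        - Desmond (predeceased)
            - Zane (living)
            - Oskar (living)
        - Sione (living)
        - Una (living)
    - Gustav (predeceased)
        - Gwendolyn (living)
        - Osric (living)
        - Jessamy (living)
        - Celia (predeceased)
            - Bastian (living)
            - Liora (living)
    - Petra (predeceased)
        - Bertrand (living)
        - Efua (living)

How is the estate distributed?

Pieter takes one-quarter of €1,920,000 = €480,000. The remaining €1,440,000 passes to the descendants.
No child survives, so the initial division is made at the grandchildren's generation.
The descendants' portion (€1,440,000) is divided into 9 shares of €160,000: Sione, Una, Gwendolyn, Osric, Jessamy, Bertrand, and Efua each take €160,000; Desmond's €160,000 share passes to Desmond's issue; Celia's €160,000 share passes to Celia's issue.
Desmond's share (€160,000) is divided into 2 shares of €80,000: Zane and Oskar each take €80,000.
Celia's share (€160,000) is divided into 2 shares of €80,000: Bastian and Liora each take €80,000.

Pieter: €480,000; Zane: €80,000; Oskar: €80,000; Sione: €160,000; Una: €160,000; Gwendolyn: €160,000; Osric: €160,000; Jessamy: €160,000; Bastian: €80,000; Liora: €80,000; Bertrand: €160,000; Efua: €160,000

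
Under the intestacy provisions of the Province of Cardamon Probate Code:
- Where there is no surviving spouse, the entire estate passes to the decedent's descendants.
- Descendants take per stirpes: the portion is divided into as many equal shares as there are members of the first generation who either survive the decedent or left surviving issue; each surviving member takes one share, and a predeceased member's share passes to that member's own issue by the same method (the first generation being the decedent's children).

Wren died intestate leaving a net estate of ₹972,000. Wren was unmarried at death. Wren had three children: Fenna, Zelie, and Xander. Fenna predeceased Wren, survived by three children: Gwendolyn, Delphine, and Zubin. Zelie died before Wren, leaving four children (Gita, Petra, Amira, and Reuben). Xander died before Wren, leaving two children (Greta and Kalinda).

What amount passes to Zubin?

Zubin receives ₹108,000.

The entire ₹972,000 passes to the descendants.
That amount (₹972,000) is divided into 3 shares of ₹324,000: Fenna's ₹324,000 share passes to Fenna's issue; Zelie's ₹324,000 share passes to Zelie's issue; Xander's ₹324,000 share passes to Xander's issue.
Fenna's share (₹324,000) is divided into 3 shares of ₹108,000: Gwendolyn, Delphine, and Zubin each take ₹108,000.
Zelie's share (₹324,000) is divided into 4 shares of ₹81,000: Gita, Petra, Amira, and Reuben each take ₹81,000.
Xander's share (₹324,000) is divided into 2 shares of ₹162,000: Greta and Kalinda each take ₹162,000.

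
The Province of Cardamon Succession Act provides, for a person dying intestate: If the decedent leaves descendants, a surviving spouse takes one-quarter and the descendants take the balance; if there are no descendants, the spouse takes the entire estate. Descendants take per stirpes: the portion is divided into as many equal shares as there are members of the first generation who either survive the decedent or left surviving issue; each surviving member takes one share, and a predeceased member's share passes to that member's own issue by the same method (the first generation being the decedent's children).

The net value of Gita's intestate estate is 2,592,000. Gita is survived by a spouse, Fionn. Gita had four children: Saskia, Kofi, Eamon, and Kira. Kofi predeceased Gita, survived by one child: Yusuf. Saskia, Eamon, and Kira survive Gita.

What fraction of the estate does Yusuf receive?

Fionn takes one-quarter of 2,592,000 = 648,000. The remaining 1,944,000 passes to the descendants.
The descendants' portion (1,944,000) is divided into 4 shares of 486,000: Saskia, Eamon, and Kira each take 486,000; Kofi's 486,000 share passes to Kofi's issue.
Kofi's share (486,000) passes entirely to Yusuf.

Yusuf receives 3/16 of the estate.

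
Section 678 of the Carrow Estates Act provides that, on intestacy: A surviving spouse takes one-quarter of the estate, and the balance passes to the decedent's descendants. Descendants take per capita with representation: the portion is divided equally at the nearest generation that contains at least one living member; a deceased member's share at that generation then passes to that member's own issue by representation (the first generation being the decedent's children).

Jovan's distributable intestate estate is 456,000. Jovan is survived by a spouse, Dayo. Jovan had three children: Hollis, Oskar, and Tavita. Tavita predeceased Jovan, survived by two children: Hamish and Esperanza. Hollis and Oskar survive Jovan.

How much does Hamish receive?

Dayo takes one-quarter of 456,000 = 114,000. The remaining 342,000 passes to the descendants.
The descendants' portion (342,000) is divided into 3 shares of 114,000: Hollis and Oskar each take 114,000; Tavita's 114,000 share passes to Tavita's issue.
Tavita's share (114,000) is divided into 2 shares of 57,000: Hamish and Esperanza each take 57,000.

Hamish receives 57,000.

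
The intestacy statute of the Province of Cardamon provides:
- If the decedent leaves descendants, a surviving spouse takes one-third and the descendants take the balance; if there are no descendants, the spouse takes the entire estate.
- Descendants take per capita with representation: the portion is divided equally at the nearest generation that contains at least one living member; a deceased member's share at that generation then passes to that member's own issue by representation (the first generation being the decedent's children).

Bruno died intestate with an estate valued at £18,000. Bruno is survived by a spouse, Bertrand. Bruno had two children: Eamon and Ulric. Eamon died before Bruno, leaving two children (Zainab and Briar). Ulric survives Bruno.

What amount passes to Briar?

Bertrand takes one-third of £18,000 = £6,000. The remaining £12,000 passes to the descendants.
The descendants' portion (£12,000) is divided into 2 shares of £6,000: Ulric takes £6,000; Eamon's £6,000 share passes to Eamon's issue.
Eamon's share (£6,000) is divided into 2 shares of £3,000: Zainab and Briar each take £3,000.

Briar receives £3,000.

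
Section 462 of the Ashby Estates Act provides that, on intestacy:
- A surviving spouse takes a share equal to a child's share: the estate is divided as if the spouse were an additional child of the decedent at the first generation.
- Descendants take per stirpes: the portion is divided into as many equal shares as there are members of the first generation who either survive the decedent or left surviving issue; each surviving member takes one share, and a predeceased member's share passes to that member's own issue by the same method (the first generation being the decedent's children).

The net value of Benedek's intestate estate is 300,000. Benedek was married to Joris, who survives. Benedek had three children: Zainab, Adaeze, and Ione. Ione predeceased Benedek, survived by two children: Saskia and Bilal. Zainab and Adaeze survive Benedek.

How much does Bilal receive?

The spouse counts as an additional share at the children's level, so there are 4 primary shares of 75,000. Joris takes one such share (75,000).
The children's combined portion (225,000) is divided into 3 shares of 75,000: Zainab and Adaeze each take 75,000; Ione's 75,000 share passes to Ione's issue.
Ione's share (75,000) is divided into 2 shares of 37,500: Saskia and Bilal each take 37,500.

Bilal receives 37,500.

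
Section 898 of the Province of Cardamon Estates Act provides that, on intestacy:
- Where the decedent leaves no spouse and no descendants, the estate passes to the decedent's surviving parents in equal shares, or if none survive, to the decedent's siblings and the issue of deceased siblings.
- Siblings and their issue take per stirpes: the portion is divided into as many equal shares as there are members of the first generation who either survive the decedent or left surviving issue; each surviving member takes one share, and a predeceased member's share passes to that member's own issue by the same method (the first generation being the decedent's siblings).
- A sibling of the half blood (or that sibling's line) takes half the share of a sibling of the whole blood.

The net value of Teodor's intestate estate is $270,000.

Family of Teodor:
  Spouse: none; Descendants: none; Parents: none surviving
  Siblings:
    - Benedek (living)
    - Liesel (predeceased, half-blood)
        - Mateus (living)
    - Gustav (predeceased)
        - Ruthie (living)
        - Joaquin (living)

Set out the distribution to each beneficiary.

Benedek: $108,000; Mateus: $54,000; Ruthie: $54,000; Joaquin: $54,000

The entire $270,000 passes to the siblings and their issue.
Counting each half-blood sibling's line as half a unit, there are 5/2 units in $270,000, so one unit is $108,000. Whole-blood lines (Benedek and Gustav) take $108,000 each; half-blood lines (Liesel) take $54,000 each.
Liesel's share ($54,000) passes entirely to Mateus.
Gustav's share ($108,000) is divided into 2 shares of $54,000: Ruthie and Joaquin each take $54,000.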